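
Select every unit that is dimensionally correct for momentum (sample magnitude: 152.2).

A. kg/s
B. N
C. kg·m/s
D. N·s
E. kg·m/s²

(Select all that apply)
C, D

momentum has SI base units: kg * m / s

Checking each option against kg * m / s:
  A. kg/s: ✗ does not match
  B. N: ✗ does not match
  C. kg·m/s: ✓ matches
  D. N·s: ✓ matches
  E. kg·m/s²: ✗ does not match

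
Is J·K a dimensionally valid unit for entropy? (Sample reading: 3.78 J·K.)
No

entropy has SI base units: kg * m^2 / (s^2 * K)
J·K does NOT reduce to kg * m^2 / (s^2 * K); a valid unit for entropy would be e.g. J/K.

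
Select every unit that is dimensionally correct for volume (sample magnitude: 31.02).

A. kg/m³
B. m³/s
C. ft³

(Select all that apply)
C

volume has SI base units: m^3

Checking each option against m^3:
  A. kg/m³: ✗ does not match
  B. m³/s: ✗ does not match
  C. ft³: ✓ matches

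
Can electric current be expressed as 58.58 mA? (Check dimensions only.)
Yes

electric current has SI base units: A
mA reduces to the same SI base units, so it is a valid unit for electric current.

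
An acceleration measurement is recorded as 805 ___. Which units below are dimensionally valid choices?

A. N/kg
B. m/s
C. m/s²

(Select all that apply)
A, C

acceleration has SI base units: m / s^2

Checking each option against m / s^2:
  A. N/kg: ✓ matches
  B. m/s: ✗ does not match
  C. m/s²: ✓ matches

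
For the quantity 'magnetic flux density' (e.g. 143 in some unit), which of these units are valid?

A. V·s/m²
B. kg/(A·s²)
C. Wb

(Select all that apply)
A, B

magnetic flux density has SI base units: kg / (A * s^2)

Checking each option against kg / (A * s^2):
  A. V·s/m²: ✓ matches
  B. kg/(A·s²): ✓ matches
  C. Wb: ✗ does not match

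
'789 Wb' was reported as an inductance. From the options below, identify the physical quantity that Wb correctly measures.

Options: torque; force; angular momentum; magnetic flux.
magnetic flux

inductance should have units dimensionally equivalent to kg * m^2 / (A^2 * s^2) (e.g. H).
The given unit 'Wb' reduces to kg * m^2 / (A * s^2). Of the listed options, that is the dimensionality of magnetic flux.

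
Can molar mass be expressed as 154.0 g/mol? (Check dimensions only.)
Yes

molar mass has SI base units: kg / mol
g/mol reduces to the same SI base units, so it is a valid unit for molar mass.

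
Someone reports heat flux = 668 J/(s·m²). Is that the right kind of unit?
Yes

heat flux has SI base units: kg / s^3
J/(s·m²) reduces to the same SI base units, so it is a valid unit for heat flux.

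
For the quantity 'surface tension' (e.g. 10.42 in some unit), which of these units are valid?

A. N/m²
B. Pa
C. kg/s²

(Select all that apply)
C

surface tension has SI base units: kg / s^2

Checking each option against kg / s^2:
  A. N/m²: ✗ does not match
  B. Pa: ✗ does not match
  C. kg/s²: ✓ matches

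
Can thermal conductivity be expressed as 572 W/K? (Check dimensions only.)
No

thermal conductivity has SI base units: kg * m / (s^3 * K)
W/K does NOT reduce to kg * m / (s^3 * K); a valid unit for thermal conductivity would be e.g. W/(m·K).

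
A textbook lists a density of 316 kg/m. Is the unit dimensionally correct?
No

density has SI base units: kg / m^3
kg/m does NOT reduce to kg / m^3; a valid unit for density would be e.g. kg/m³.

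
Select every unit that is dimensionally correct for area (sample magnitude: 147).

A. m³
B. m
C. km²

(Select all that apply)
C

area has SI base units: m^2

Checking each option against m^2:
  A. m³: ✗ does not match
  B. m: ✗ does not match
  C. km²: ✓ matches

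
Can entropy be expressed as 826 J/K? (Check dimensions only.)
Yes

entropy has SI base units: kg * m^2 / (s^2 * K)
J/K reduces to the same SI base units, so it is a valid unit for entropy.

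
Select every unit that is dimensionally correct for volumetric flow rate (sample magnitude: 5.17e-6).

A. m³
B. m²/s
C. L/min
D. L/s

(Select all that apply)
C, D

volumetric flow rate has SI base units: m^3 / s

Checking each option against m^3 / s:
  A. m³: ✗ does not match
  B. m²/s: ✗ does not match
  C. L/min: ✓ matches
  D. L/s: ✓ matches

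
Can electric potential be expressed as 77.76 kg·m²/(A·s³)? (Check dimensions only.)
Yes

electric potential has SI base units: kg * m^2 / (A * s^3)
kg·m²/(A·s³) reduces to the same SI base units, so it is a valid unit for electric potential.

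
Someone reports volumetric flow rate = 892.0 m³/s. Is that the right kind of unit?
Yes

volumetric flow rate has SI base units: m^3 / s
m³/s reduces to the same SI base units, so it is a valid unit for volumetric flow rate.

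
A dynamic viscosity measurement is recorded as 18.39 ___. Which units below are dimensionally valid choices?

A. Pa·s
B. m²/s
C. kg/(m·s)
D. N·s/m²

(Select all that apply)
A, C, D

dynamic viscosity has SI base units: kg / (m * s)

Checking each option against kg / (m * s):
  A. Pa·s: ✓ matches
  B. m²/s: ✗ does not match
  C. kg/(m·s): ✓ matches
  D. N·s/m²: ✓ matches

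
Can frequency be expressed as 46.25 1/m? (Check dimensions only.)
No

frequency has SI base units: 1 / s
1/m does NOT reduce to 1 / s; a valid unit for frequency would be e.g. Hz.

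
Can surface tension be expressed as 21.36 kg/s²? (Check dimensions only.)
Yes

surface tension has SI base units: kg / s^2
kg/s² reduces to the same SI base units, so it is a valid unit for surface tension.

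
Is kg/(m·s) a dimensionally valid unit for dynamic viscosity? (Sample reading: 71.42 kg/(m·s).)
Yes

dynamic viscosity has SI base units: kg / (m * s)
kg/(m·s) reduces to the same SI base units, so it is a valid unit for dynamic viscosity.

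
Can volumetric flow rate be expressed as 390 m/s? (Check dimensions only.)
No

volumetric flow rate has SI base units: m^3 / s
m/s does NOT reduce to m^3 / s; a valid unit for volumetric flow rate would be e.g. m³/s.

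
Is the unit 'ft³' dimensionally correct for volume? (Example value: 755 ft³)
Yes

volume has SI base units: m^3
ft³ reduces to the same SI base units, so it is a valid unit for volume.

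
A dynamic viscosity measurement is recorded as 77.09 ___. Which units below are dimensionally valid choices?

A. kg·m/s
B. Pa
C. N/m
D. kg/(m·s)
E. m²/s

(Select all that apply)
D

dynamic viscosity has SI base units: kg / (m * s)

Checking each option against kg / (m * s):
  A. kg·m/s: ✗ does not match
  B. Pa: ✗ does not match
  C. N/m: ✗ does not match
  D. kg/(m·s): ✓ matches
  E. m²/s: ✗ does not match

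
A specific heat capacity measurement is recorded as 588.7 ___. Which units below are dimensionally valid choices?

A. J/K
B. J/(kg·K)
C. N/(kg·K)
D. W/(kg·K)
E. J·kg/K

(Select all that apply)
B

specific heat capacity has SI base units: m^2 / (s^2 * K)

Checking each option against m^2 / (s^2 * K):
  A. J/K: ✗ does not match
  B. J/(kg·K): ✓ matches
  C. N/(kg·K): ✗ does not match
  D. W/(kg·K): ✗ does not match
  E. J·kg/K: ✗ does not match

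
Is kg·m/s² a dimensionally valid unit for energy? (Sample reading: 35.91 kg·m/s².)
No

energy has SI base units: kg * m^2 / s^2
kg·m/s² does NOT reduce to kg * m^2 / s^2; a valid unit for energy would be e.g. J.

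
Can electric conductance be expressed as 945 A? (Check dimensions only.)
No

electric conductance has SI base units: A^2 * s^3 / (kg * m^2)
A does NOT reduce to A^2 * s^3 / (kg * m^2); a valid unit for electric conductance would be e.g. S.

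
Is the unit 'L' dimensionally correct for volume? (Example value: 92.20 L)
Yes

volume has SI base units: m^3
L reduces to the same SI base units, so it is a valid unit for volume.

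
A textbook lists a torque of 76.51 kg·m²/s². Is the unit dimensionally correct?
Yes

torque has SI base units: kg * m^2 / s^2
kg·m²/s² reduces to the same SI base units, so it is a valid unit for torque.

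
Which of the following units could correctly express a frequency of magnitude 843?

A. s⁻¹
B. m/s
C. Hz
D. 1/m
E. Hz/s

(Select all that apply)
A, C

frequency has SI base units: 1 / s

Checking each option against 1 / s:
  A. s⁻¹: ✓ matches
  B. m/s: ✗ does not match
  C. Hz: ✓ matches
  D. 1/m: ✗ does not match
  E. Hz/s: ✗ does not match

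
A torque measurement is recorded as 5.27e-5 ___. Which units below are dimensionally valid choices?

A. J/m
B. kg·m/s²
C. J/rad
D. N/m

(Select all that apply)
C

torque has SI base units: kg * m^2 / s^2

Checking each option against kg * m^2 / s^2:
  A. J/m: ✗ does not match
  B. kg·m/s²: ✗ does not match
  C. J/rad: ✓ matches
  D. N/m: ✗ does not match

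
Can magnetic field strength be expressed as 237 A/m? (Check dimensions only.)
Yes

magnetic field strength has SI base units: A / m
A/m reduces to the same SI base units, so it is a valid unit for magnetic field strength.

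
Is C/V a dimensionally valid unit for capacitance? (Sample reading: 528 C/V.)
Yes

capacitance has SI base units: A^2 * s^4 / (kg * m^2)
C/V reduces to the same SI base units, so it is a valid unit for capacitance.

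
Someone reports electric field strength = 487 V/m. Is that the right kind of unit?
Yes

electric field strength has SI base units: kg * m / (A * s^3)
V/m reduces to the same SI base units, so it is a valid unit for electric field strength.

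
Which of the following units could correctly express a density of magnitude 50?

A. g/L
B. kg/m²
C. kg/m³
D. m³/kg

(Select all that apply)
A, C

density has SI base units: kg / m^3

Checking each option against kg / m^3:
  A. g/L: ✓ matches
  B. kg/m²: ✗ does not match
  C. kg/m³: ✓ matches
  D. m³/kg: ✗ does not match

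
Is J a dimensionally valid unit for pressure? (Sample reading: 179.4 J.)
No

pressure has SI base units: kg / (m * s^2)
J does NOT reduce to kg / (m * s^2); a valid unit for pressure would be e.g. Pa.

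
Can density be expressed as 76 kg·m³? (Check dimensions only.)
No

density has SI base units: kg / m^3
kg·m³ does NOT reduce to kg / m^3; a valid unit for density would be e.g. kg/m³.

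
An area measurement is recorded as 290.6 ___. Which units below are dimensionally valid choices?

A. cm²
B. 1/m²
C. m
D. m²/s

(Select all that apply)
A

area has SI base units: m^2

Checking each option against m^2:
  A. cm²: ✓ matches
  B. 1/m²: ✗ does not match
  C. m: ✗ does not match
  D. m²/s: ✗ does not match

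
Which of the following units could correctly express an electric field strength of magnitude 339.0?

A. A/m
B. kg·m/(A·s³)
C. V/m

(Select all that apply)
B, C

electric field strength has SI base units: kg * m / (A * s^3)

Checking each option against kg * m / (A * s^3):
  A. A/m: ✗ does not match
  B. kg·m/(A·s³): ✓ matches
  C. V/m: ✓ matches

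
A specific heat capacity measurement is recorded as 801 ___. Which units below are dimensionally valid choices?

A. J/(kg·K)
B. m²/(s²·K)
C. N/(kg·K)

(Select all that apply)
A, B

specific heat capacity has SI base units: m^2 / (s^2 * K)

Checking each option against m^2 / (s^2 * K):
  A. J/(kg·K): ✓ matches
  B. m²/(s²·K): ✓ matches
  C. N/(kg·K): ✗ does not match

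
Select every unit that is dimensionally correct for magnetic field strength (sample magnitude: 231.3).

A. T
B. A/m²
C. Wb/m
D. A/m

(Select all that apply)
D

magnetic field strength has SI base units: A / m

Checking each option against A / m:
  A. T: ✗ does not match
  B. A/m²: ✗ does not match
  C. Wb/m: ✗ does not match
  D. A/m: ✓ matches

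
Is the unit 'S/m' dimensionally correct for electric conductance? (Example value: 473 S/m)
No

electric conductance has SI base units: A^2 * s^3 / (kg * m^2)
S/m does NOT reduce to A^2 * s^3 / (kg * m^2); a valid unit for electric conductance would be e.g. S.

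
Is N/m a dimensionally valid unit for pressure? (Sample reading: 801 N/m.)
No

pressure has SI base units: kg / (m * s^2)
N/m does NOT reduce to kg / (m * s^2); a valid unit for pressure would be e.g. Pa.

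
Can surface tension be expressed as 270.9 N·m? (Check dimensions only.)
No

surface tension has SI base units: kg / s^2
N·m does NOT reduce to kg / s^2; a valid unit for surface tension would be e.g. N/m.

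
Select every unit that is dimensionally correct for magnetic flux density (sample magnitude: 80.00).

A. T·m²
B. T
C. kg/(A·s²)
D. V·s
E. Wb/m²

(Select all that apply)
B, C, E

magnetic flux density has SI base units: kg / (A * s^2)

Checking each option against kg / (A * s^2):
  A. T·m²: ✗ does not match
  B. T: ✓ matches
  C. kg/(A·s²): ✓ matches
  D. V·s: ✗ does not match
  E. Wb/m²: ✓ matches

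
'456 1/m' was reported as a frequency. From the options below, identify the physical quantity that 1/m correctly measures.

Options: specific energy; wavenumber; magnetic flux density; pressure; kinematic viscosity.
wavenumber

frequency should have units dimensionally equivalent to 1 / s (e.g. Hz).
The given unit '1/m' reduces to 1 / m. Of the listed options, that is the dimensionality of wavenumber.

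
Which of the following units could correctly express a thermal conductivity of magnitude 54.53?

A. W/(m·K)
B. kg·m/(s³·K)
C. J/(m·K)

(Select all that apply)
A, B

thermal conductivity has SI base units: kg * m / (s^3 * K)

Checking each option against kg * m / (s^3 * K):
  A. W/(m·K): ✓ matches
  B. kg·m/(s³·K): ✓ matches
  C. J/(m·K): ✗ does not match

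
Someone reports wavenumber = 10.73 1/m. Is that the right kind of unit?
Yes

wavenumber has SI base units: 1 / m
1/m reduces to the same SI base units, so it is a valid unit for wavenumber.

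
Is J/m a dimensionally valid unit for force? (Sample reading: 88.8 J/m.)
Yes

force has SI base units: kg * m / s^2
J/m reduces to the same SI base units, so it is a valid unit for force.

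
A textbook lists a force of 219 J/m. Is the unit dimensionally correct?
Yes

force has SI base units: kg * m / s^2
J/m reduces to the same SI base units, so it is a valid unit for force.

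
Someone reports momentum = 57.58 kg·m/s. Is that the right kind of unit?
Yes

momentum has SI base units: kg * m / s
kg·m/s reduces to the same SI base units, so it is a valid unit for momentum.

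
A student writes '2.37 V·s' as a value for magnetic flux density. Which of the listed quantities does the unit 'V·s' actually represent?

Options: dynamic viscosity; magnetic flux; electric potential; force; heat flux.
magnetic flux

magnetic flux density should have units dimensionally equivalent to kg / (A * s^2) (e.g. T).
The given unit 'V·s' reduces to kg * m^2 / (A * s^2). Of the listed options, that is the dimensionality of magnetic flux.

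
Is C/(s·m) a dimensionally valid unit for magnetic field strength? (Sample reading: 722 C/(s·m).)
Yes

magnetic field strength has SI base units: A / m
C/(s·m) reduces to the same SI base units, so it is a valid unit for magnetic field strength.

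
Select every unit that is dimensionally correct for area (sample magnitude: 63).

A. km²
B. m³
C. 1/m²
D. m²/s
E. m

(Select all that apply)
A

area has SI base units: m^2

Checking each option against m^2:
  A. km²: ✓ matches
  B. m³: ✗ does not match
  C. 1/m²: ✗ does not match
  D. m²/s: ✗ does not match
  E. m: ✗ does not match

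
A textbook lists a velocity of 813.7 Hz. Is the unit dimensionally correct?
No

velocity has SI base units: m / s
Hz does NOT reduce to m / s; a valid unit for velocity would be e.g. m/s.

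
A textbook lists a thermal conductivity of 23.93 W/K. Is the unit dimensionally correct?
No

thermal conductivity has SI base units: kg * m / (s^3 * K)
W/K does NOT reduce to kg * m / (s^3 * K); a valid unit for thermal conductivity would be e.g. W/(m·K).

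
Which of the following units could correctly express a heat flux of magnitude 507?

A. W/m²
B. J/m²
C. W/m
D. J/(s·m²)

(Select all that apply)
A, D

heat flux has SI base units: kg / s^3

Checking each option against kg / s^3:
  A. W/m²: ✓ matches
  B. J/m²: ✗ does not match
  C. W/m: ✗ does not match
  D. J/(s·m²): ✓ matches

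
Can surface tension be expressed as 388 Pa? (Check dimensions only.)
No

surface tension has SI base units: kg / s^2
Pa does NOT reduce to kg / s^2; a valid unit for surface tension would be e.g. N/m.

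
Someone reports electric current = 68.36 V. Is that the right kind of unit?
No

electric current has SI base units: A
V does NOT reduce to A; a valid unit for electric current would be e.g. A.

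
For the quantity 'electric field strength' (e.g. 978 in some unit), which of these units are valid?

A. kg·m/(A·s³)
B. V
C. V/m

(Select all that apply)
A, C

electric field strength has SI base units: kg * m / (A * s^3)

Checking each option against kg * m / (A * s^3):
  A. kg·m/(A·s³): ✓ matches
  B. V: ✗ does not match
  C. V/m: ✓ matches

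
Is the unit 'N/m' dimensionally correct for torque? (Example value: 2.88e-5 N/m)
No

torque has SI base units: kg * m^2 / s^2
N/m does NOT reduce to kg * m^2 / s^2; a valid unit for torque would be e.g. N·m.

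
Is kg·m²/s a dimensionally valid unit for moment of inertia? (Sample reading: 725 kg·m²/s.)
No

moment of inertia has SI base units: kg * m^2
kg·m²/s does NOT reduce to kg * m^2; a valid unit for moment of inertia would be e.g. kg·m².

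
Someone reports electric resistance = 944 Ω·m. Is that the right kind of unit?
No

electric resistance has SI base units: kg * m^2 / (A^2 * s^3)
Ω·m does NOT reduce to kg * m^2 / (A^2 * s^3); a valid unit for electric resistance would be e.g. Ω.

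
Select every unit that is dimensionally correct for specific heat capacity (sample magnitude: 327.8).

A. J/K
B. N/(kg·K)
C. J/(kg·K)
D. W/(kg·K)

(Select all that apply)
C

specific heat capacity has SI base units: m^2 / (s^2 * K)

Checking each option against m^2 / (s^2 * K):
  A. J/K: ✗ does not match
  B. N/(kg·K): ✗ does not match
  C. J/(kg·K): ✓ matches
  D. W/(kg·K): ✗ does not match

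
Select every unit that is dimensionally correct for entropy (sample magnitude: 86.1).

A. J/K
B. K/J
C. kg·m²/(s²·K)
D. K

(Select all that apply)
A, C

entropy has SI base units: kg * m^2 / (s^2 * K)

Checking each option against kg * m^2 / (s^2 * K):
  A. J/K: ✓ matches
  B. K/J: ✗ does not match
  C. kg·m²/(s²·K): ✓ matches
  D. K: ✗ does not match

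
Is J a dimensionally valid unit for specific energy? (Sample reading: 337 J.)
No

specific energy has SI base units: m^2 / s^2
J does NOT reduce to m^2 / s^2; a valid unit for specific energy would be e.g. J/kg.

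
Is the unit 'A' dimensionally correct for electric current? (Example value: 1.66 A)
Yes

electric current has SI base units: A
A reduces to the same SI base units, so it is a valid unit for electric current.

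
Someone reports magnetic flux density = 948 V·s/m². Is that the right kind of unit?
Yes

magnetic flux density has SI base units: kg / (A * s^2)
V·s/m² reduces to the same SI base units, so it is a valid unit for magnetic flux density.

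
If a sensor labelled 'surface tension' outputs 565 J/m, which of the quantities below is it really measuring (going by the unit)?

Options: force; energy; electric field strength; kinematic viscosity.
force

surface tension should have units dimensionally equivalent to kg / s^2 (e.g. N/m).
The given unit 'J/m' reduces to kg * m / s^2. Of the listed options, that is the dimensionality of force.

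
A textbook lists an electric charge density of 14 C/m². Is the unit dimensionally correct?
No

electric charge density has SI base units: A * s / m^3
C/m² does NOT reduce to A * s / m^3; a valid unit for electric charge density would be e.g. C/m³.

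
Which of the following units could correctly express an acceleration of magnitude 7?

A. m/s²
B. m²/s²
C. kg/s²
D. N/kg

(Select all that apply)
A, D

acceleration has SI base units: m / s^2

Checking each option against m / s^2:
  A. m/s²: ✓ matches
  B. m²/s²: ✗ does not match
  C. kg/s²: ✗ does not match
  D. N/kg: ✓ matches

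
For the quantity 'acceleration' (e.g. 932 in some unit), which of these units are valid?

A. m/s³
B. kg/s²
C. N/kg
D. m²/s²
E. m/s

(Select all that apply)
C

acceleration has SI base units: m / s^2

Checking each option against m / s^2:
  A. m/s³: ✗ does not match
  B. kg/s²: ✗ does not match
  C. N/kg: ✓ matches
  D. m²/s²: ✗ does not match
  E. m/s: ✗ does not match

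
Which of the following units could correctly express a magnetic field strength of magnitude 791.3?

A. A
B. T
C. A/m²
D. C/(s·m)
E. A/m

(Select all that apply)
D, E

magnetic field strength has SI base units: A / m

Checking each option against A / m:
  A. A: ✗ does not match
  B. T: ✗ does not match
  C. A/m²: ✗ does not match
  D. C/(s·m): ✓ matches
  E. A/m: ✓ matches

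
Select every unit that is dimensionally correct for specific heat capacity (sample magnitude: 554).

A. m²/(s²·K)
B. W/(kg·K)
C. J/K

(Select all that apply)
A

specific heat capacity has SI base units: m^2 / (s^2 * K)

Checking each option against m^2 / (s^2 * K):
  A. m²/(s²·K): ✓ matches
  B. W/(kg·K): ✗ does not match
  C. J/K: ✗ does not match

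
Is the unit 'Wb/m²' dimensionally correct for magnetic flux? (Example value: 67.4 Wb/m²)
No

magnetic flux has SI base units: kg * m^2 / (A * s^2)
Wb/m² does NOT reduce to kg * m^2 / (A * s^2); a valid unit for magnetic flux would be e.g. Wb.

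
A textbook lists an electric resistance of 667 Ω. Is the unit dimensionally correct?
Yes

electric resistance has SI base units: kg * m^2 / (A^2 * s^3)
Ω reduces to the same SI base units, so it is a valid unit for electric resistance.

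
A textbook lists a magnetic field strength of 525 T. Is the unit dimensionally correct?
No

magnetic field strength has SI base units: A / m
T does NOT reduce to A / m; a valid unit for magnetic field strength would be e.g. A/m.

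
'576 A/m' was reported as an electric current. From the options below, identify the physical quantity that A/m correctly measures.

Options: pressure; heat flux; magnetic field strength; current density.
magnetic field strength

electric current should have units dimensionally equivalent to A (e.g. A).
The given unit 'A/m' reduces to A / m. Of the listed options, that is the dimensionality of magnetic field strength.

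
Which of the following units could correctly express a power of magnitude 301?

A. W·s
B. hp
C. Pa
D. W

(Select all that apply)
B, D

power has SI base units: kg * m^2 / s^3

Checking each option against kg * m^2 / s^3:
  A. W·s: ✗ does not match
  B. hp: ✓ matches
  C. Pa: ✗ does not match
  D. W: ✓ matches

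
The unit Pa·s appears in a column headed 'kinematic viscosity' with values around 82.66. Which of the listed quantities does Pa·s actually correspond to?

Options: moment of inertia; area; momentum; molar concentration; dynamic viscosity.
dynamic viscosity

kinematic viscosity should have units dimensionally equivalent to m^2 / s (e.g. m²/s).
The given unit 'Pa·s' reduces to kg / (m * s). Of the listed options, that is the dimensionality of dynamic viscosity.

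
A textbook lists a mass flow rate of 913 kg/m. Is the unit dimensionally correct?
No

mass flow rate has SI base units: kg / s
kg/m does NOT reduce to kg / s; a valid unit for mass flow rate would be e.g. kg/s.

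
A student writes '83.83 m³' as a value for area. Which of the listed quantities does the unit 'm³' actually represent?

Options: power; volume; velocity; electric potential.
volume

area should have units dimensionally equivalent to m^2 (e.g. m²).
The given unit 'm³' reduces to m^3. Of the listed options, that is the dimensionality of volume.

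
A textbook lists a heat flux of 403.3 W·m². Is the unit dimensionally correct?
No

heat flux has SI base units: kg / s^3
W·m² does NOT reduce to kg / s^3; a valid unit for heat flux would be e.g. W/m².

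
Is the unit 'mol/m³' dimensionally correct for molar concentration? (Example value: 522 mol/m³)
Yes

molar concentration has SI base units: mol / m^3
mol/m³ reduces to the same SI base units, so it is a valid unit for molar concentration.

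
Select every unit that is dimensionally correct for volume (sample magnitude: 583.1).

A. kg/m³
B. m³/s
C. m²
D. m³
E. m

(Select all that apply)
D

volume has SI base units: m^3

Checking each option against m^3:
  A. kg/m³: ✗ does not match
  B. m³/s: ✗ does not match
  C. m²: ✗ does not match
  D. m³: ✓ matches
  E. m: ✗ does not match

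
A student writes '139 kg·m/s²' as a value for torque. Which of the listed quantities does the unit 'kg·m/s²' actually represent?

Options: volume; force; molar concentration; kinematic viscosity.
force

torque should have units dimensionally equivalent to kg * m^2 / s^2 (e.g. N·m).
The given unit 'kg·m/s²' reduces to kg * m / s^2. Of the listed options, that is the dimensionality of force.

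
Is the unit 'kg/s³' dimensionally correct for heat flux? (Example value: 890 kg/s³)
Yes

heat flux has SI base units: kg / s^3
kg/s³ reduces to the same SI base units, so it is a valid unit for heat flux.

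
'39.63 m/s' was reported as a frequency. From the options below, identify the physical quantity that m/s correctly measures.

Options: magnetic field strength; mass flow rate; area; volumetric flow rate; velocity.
velocity

frequency should have units dimensionally equivalent to 1 / s (e.g. Hz).
The given unit 'm/s' reduces to m / s. Of the listed options, that is the dimensionality of velocity.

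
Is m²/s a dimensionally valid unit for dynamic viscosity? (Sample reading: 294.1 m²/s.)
No

dynamic viscosity has SI base units: kg / (m * s)
m²/s does NOT reduce to kg / (m * s); a valid unit for dynamic viscosity would be e.g. Pa·s.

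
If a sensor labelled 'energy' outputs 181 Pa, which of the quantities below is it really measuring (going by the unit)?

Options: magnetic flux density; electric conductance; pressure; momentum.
pressure

energy should have units dimensionally equivalent to kg * m^2 / s^2 (e.g. J).
The given unit 'Pa' reduces to kg / (m * s^2). Of the listed options, that is the dimensionality of pressure.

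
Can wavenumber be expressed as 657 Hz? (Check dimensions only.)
No

wavenumber has SI base units: 1 / m
Hz does NOT reduce to 1 / m; a valid unit for wavenumber would be e.g. 1/m.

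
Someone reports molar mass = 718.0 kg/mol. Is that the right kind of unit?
Yes

molar mass has SI base units: kg / mol
kg/mol reduces to the same SI base units, so it is a valid unit for molar mass.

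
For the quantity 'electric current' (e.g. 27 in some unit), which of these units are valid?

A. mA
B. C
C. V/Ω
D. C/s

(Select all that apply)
A, C, D

electric current has SI base units: A

Checking each option against A:
  A. mA: ✓ matches
  B. C: ✗ does not match
  C. V/Ω: ✓ matches
  D. C/s: ✓ matches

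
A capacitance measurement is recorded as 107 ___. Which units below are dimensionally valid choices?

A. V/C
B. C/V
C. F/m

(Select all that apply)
B

capacitance has SI base units: A^2 * s^4 / (kg * m^2)

Checking each option against A^2 * s^4 / (kg * m^2):
  A. V/C: ✗ does not match
  B. C/V: ✓ matches
  C. F/m: ✗ does not match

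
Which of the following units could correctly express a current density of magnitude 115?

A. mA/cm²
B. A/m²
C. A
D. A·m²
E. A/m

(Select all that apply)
A, B

current density has SI base units: A / m^2

Checking each option against A / m^2:
  A. mA/cm²: ✓ matches
  B. A/m²: ✓ matches
  C. A: ✗ does not match
  D. A·m²: ✗ does not match
  E. A/m: ✗ does not match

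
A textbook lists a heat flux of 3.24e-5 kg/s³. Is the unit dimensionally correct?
Yes

heat flux has SI base units: kg / s^3
kg/s³ reduces to the same SI base units, so it is a valid unit for heat flux.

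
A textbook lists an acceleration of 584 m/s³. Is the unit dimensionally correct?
No

acceleration has SI base units: m / s^2
m/s³ does NOT reduce to m / s^2; a valid unit for acceleration would be e.g. m/s².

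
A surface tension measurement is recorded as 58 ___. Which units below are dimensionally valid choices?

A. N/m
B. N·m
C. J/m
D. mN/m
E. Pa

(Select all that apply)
A, D

surface tension has SI base units: kg / s^2

Checking each option against kg / s^2:
  A. N/m: ✓ matches
  B. N·m: ✗ does not match
  C. J/m: ✗ does not match
  D. mN/m: ✓ matches
  E. Pa: ✗ does not match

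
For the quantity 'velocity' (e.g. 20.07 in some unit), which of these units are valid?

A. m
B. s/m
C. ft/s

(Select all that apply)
C

velocity has SI base units: m / s

Checking each option against m / s:
  A. m: ✗ does not match
  B. s/m: ✗ does not match
  C. ft/s: ✓ matches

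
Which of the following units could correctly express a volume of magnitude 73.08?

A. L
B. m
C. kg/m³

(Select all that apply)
A

volume has SI base units: m^3

Checking each option against m^3:
  A. L: ✓ matches
  B. m: ✗ does not match
  C. kg/m³: ✗ does not match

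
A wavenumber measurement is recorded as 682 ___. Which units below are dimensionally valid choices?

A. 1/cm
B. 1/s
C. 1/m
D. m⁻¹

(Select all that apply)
A, C, D

wavenumber has SI base units: 1 / m

Checking each option against 1 / m:
  A. 1/cm: ✓ matches
  B. 1/s: ✗ does not match
  C. 1/m: ✓ matches
  D. m⁻¹: ✓ matches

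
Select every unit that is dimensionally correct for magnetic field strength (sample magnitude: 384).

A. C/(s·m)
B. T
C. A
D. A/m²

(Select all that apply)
A

magnetic field strength has SI base units: A / m

Checking each option against A / m:
  A. C/(s·m): ✓ matches
  B. T: ✗ does not match
  C. A: ✗ does not match
  D. A/m²: ✗ does not match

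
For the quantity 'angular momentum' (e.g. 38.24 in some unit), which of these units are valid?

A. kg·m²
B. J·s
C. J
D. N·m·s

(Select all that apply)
B, D

angular momentum has SI base units: kg * m^2 / s

Checking each option against kg * m^2 / s:
  A. kg·m²: ✗ does not match
  B. J·s: ✓ matches
  C. J: ✗ does not match
  D. N·m·s: ✓ matches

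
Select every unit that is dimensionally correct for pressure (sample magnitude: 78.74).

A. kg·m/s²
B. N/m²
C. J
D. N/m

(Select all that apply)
B

pressure has SI base units: kg / (m * s^2)

Checking each option against kg / (m * s^2):
  A. kg·m/s²: ✗ does not match
  B. N/m²: ✓ matches
  C. J: ✗ does not match
  D. N/m: ✗ does not match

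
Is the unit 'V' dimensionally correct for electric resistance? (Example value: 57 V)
No

electric resistance has SI base units: kg * m^2 / (A^2 * s^3)
V does NOT reduce to kg * m^2 / (A^2 * s^3); a valid unit for electric resistance would be e.g. Ω.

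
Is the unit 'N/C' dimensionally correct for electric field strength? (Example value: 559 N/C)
Yes

electric field strength has SI base units: kg * m / (A * s^3)
N/C reduces to the same SI base units, so it is a valid unit for electric field strength.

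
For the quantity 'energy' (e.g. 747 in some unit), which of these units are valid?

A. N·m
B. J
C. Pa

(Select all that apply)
A, B

energy has SI base units: kg * m^2 / s^2

Checking each option against kg * m^2 / s^2:
  A. N·m: ✓ matches
  B. J: ✓ matches
  C. Pa: ✗ does not match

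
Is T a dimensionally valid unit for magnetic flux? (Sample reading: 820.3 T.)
No

magnetic flux has SI base units: kg * m^2 / (A * s^2)
T does NOT reduce to kg * m^2 / (A * s^2); a valid unit for magnetic flux would be e.g. Wb.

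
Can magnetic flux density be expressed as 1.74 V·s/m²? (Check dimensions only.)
Yes

magnetic flux density has SI base units: kg / (A * s^2)
V·s/m² reduces to the same SI base units, so it is a valid unit for magnetic flux density.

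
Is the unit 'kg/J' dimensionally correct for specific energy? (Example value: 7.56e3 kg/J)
No

specific energy has SI base units: m^2 / s^2
kg/J does NOT reduce to m^2 / s^2; a valid unit for specific energy would be e.g. J/kg.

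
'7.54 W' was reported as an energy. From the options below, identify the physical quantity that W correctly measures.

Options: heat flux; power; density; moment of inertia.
power

energy should have units dimensionally equivalent to kg * m^2 / s^2 (e.g. J).
The given unit 'W' reduces to kg * m^2 / s^3. Of the listed options, that is the dimensionality of power.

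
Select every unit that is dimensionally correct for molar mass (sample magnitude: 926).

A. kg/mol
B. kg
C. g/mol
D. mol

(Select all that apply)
A, C

molar mass has SI base units: kg / mol

Checking each option against kg / mol:
  A. kg/mol: ✓ matches
  B. kg: ✗ does not match
  C. g/mol: ✓ matches
  D. mol: ✗ does not match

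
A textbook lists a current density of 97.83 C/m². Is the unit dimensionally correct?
No

current density has SI base units: A / m^2
C/m² does NOT reduce to A / m^2; a valid unit for current density would be e.g. A/m².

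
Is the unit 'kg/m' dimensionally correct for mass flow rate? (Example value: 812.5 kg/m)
No

mass flow rate has SI base units: kg / s
kg/m does NOT reduce to kg / s; a valid unit for mass flow rate would be e.g. kg/s.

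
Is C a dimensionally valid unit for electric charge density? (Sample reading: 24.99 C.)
No

electric charge density has SI base units: A * s / m^3
C does NOT reduce to A * s / m^3; a valid unit for electric charge density would be e.g. C/m³.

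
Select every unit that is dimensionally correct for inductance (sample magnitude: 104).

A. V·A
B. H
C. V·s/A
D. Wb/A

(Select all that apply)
B, C, D

inductance has SI base units: kg * m^2 / (A^2 * s^2)

Checking each option against kg * m^2 / (A^2 * s^2):
  A. V·A: ✗ does not match
  B. H: ✓ matches
  C. V·s/A: ✓ matches
  D. Wb/A: ✓ matches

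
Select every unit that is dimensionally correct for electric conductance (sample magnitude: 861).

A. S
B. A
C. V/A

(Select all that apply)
A

electric conductance has SI base units: A^2 * s^3 / (kg * m^2)

Checking each option against A^2 * s^3 / (kg * m^2):
  A. S: ✓ matches
  B. A: ✗ does not match
  C. V/A: ✗ does not match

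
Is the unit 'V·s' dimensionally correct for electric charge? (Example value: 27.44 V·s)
No

electric charge has SI base units: A * s
V·s does NOT reduce to A * s; a valid unit for electric charge would be e.g. C.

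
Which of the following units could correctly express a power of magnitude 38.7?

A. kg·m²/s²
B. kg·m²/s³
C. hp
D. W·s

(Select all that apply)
B, C

power has SI base units: kg * m^2 / s^3

Checking each option against kg * m^2 / s^3:
  A. kg·m²/s²: ✗ does not match
  B. kg·m²/s³: ✓ matches
  C. hp: ✓ matches
  D. W·s: ✗ does not match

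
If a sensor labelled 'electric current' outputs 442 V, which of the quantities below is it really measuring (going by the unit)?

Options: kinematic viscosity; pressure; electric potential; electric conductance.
electric potential

electric current should have units dimensionally equivalent to A (e.g. A).
The given unit 'V' reduces to kg * m^2 / (A * s^3). Of the listed options, that is the dimensionality of electric potential.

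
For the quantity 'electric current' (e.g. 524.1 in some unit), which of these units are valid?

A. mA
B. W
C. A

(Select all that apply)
A, C

electric current has SI base units: A

Checking each option against A:
  A. mA: ✓ matches
  B. W: ✗ does not match
  C. A: ✓ matches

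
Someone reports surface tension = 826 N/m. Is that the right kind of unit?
Yes

surface tension has SI base units: kg / s^2
N/m reduces to the same SI base units, so it is a valid unit for surface tension.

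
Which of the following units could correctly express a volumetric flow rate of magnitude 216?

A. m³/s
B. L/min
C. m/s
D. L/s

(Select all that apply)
A, B, D

volumetric flow rate has SI base units: m^3 / s

Checking each option against m^3 / s:
  A. m³/s: ✓ matches
  B. L/min: ✓ matches
  C. m/s: ✗ does not match
  D. L/s: ✓ matches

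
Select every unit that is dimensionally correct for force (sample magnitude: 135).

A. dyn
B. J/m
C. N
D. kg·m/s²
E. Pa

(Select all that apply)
A, B, C, D

force has SI base units: kg * m / s^2

Checking each option against kg * m / s^2:
  A. dyn: ✓ matches
  B. J/m: ✓ matches
  C. N: ✓ matches
  D. kg·m/s²: ✓ matches
  E. Pa: ✗ does not match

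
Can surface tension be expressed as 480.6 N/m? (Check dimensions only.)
Yes

surface tension has SI base units: kg / s^2
N/m reduces to the same SI base units, so it is a valid unit for surface tension.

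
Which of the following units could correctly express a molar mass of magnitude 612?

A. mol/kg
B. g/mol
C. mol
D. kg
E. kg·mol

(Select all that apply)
B

molar mass has SI base units: kg / mol

Checking each option against kg / mol:
  A. mol/kg: ✗ does not match
  B. g/mol: ✓ matches
  C. mol: ✗ does not match
  D. kg: ✗ does not match
  E. kg·mol: ✗ does not match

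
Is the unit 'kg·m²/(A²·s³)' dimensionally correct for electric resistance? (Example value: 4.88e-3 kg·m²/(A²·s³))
Yes

electric resistance has SI base units: kg * m^2 / (A^2 * s^3)
kg·m²/(A²·s³) reduces to the same SI base units, so it is a valid unit for electric resistance.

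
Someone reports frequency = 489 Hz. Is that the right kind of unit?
Yes

frequency has SI base units: 1 / s
Hz reduces to the same SI base units, so it is a valid unit for frequency.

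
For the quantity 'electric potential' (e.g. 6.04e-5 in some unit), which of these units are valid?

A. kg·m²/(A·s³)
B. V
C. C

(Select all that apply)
A, B

electric potential has SI base units: kg * m^2 / (A * s^3)

Checking each option against kg * m^2 / (A * s^3):
  A. kg·m²/(A·s³): ✓ matches
  B. V: ✓ matches
  C. C: ✗ does not match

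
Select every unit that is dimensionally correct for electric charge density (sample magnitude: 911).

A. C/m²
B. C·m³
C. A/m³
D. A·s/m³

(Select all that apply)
D

electric charge density has SI base units: A * s / m^3

Checking each option against A * s / m^3:
  A. C/m²: ✗ does not match
  B. C·m³: ✗ does not match
  C. A/m³: ✗ does not match
  D. A·s/m³: ✓ matches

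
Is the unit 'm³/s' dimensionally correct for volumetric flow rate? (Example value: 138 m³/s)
Yes

volumetric flow rate has SI base units: m^3 / s
m³/s reduces to the same SI base units, so it is a valid unit for volumetric flow rate.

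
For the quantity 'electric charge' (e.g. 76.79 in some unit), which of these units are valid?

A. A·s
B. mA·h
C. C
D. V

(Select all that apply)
A, B, C

electric charge has SI base units: A * s

Checking each option against A * s:
  A. A·s: ✓ matches
  B. mA·h: ✓ matches
  C. C: ✓ matches
  D. V: ✗ does not match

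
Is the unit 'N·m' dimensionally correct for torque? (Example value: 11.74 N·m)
Yes

torque has SI base units: kg * m^2 / s^2
N·m reduces to the same SI base units, so it is a valid unit for torque.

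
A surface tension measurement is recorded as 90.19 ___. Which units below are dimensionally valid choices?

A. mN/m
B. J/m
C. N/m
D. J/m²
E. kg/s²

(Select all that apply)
A, C, D, E

surface tension has SI base units: kg / s^2

Checking each option against kg / s^2:
  A. mN/m: ✓ matches
  B. J/m: ✗ does not match
  C. N/m: ✓ matches
  D. J/m²: ✓ matches
  E. kg/s²: ✓ matches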